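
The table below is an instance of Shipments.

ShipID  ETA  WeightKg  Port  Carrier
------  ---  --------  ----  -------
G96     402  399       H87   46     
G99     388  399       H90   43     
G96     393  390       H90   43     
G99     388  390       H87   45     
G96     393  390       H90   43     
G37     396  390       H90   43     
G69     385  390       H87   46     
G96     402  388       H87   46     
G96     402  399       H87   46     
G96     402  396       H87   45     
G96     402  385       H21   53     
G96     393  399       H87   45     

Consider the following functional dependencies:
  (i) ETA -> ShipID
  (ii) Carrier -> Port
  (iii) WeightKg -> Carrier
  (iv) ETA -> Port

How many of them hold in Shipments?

2

(i) ETA -> ShipID: every LHS value maps to a single RHS value — holds.
(ii) Carrier -> Port: every LHS value maps to a single RHS value — holds.
(iii) WeightKg -> Carrier: WeightKg=399: 4 rows → Carrier takes values {46, 43, 45} — violation; WeightKg=390: 5 rows → Carrier takes values {43, 45, 46} — violation — fails.
(iv) ETA -> Port: ETA=402: 5 rows → Port takes values {H87, H21} — violation; ETA=388: 2 rows → Port takes values {H90, H87} — violation; ETA=393: 3 rows → Port takes values {H90, H87} — violation — fails.
2 of the 4 dependencies hold.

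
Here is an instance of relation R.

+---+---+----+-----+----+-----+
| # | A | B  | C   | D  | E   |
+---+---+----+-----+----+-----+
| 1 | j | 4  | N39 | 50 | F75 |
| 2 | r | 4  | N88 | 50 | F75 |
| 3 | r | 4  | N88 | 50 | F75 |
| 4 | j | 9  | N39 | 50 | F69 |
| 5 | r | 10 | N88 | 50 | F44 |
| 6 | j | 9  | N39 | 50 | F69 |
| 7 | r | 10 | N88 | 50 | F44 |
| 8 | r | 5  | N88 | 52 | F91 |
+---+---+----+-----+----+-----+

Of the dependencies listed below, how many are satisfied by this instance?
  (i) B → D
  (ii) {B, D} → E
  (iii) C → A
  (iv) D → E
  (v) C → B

(i) B → D: every LHS value maps to a single RHS value — holds.
(ii) {B, D} → E: every LHS value maps to a single RHS value — holds.
(iii) C → A: every LHS value maps to a single RHS value — holds.
(iv) D → E: D=50: rows 1, 2, 3, 4, 5, 6, 7 → E takes values {F75, F69, F44} — violation — fails.
(v) C → B: C=N39: rows 1, 4, 6 → B takes values {4, 9} — violation; C=N88: rows 2, 3, 5, 7, 8 → B takes values {4, 10, 5} — violation — fails.
3 of the 5 dependencies hold.

3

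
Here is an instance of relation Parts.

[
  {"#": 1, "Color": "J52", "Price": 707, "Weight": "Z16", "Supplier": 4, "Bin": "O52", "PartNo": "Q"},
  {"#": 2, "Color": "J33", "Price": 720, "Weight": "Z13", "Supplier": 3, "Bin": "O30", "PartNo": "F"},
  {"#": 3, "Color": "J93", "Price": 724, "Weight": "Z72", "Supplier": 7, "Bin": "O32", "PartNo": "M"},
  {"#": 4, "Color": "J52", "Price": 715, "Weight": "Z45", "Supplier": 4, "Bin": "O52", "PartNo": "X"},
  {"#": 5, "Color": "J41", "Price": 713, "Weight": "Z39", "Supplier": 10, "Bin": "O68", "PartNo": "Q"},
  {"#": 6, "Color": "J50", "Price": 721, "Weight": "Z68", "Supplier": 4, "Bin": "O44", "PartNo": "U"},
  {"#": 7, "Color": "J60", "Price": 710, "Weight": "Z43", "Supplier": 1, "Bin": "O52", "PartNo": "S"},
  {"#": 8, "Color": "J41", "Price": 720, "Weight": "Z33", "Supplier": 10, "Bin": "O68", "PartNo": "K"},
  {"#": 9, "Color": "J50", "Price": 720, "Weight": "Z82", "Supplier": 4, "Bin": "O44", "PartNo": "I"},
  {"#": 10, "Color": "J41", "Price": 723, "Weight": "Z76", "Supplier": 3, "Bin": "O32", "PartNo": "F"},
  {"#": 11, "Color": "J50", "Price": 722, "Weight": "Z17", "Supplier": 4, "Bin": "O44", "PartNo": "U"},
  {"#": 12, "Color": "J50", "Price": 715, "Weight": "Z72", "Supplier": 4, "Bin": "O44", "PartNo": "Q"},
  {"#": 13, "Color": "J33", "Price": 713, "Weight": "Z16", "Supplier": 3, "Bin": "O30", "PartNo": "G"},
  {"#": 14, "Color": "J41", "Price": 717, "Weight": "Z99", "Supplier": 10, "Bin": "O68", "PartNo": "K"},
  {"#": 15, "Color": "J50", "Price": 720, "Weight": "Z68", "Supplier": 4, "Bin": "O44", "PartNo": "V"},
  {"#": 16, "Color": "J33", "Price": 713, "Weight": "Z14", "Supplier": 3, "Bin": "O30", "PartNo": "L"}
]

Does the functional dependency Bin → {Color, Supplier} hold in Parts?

Bin=O52: rows 1, 4, 7 → {Color,Supplier} takes values {(J52, 4), (J60, 1)} — violation
Bin=O30: rows 2, 13, 16 → {Color,Supplier} = (J33, 3), (J33, 3), (J33, 3) ✓
Bin=O32: rows 3, 10 → {Color,Supplier} takes values {(J93, 7), (J41, 3)} — violation
Bin=O68: rows 5, 8, 14 → {Color,Supplier} = (J41, 10), (J41, 10), (J41, 10) ✓
Bin=O44: rows 6, 9, 11, 12, 15 → {Color,Supplier} = (J50, 4), (J50, 4), (J50, 4), (J50, 4), (J50, 4) ✓
Two rows agree on Bin but differ on {Color, Supplier}, so Bin → {Color, Supplier} does not hold.

No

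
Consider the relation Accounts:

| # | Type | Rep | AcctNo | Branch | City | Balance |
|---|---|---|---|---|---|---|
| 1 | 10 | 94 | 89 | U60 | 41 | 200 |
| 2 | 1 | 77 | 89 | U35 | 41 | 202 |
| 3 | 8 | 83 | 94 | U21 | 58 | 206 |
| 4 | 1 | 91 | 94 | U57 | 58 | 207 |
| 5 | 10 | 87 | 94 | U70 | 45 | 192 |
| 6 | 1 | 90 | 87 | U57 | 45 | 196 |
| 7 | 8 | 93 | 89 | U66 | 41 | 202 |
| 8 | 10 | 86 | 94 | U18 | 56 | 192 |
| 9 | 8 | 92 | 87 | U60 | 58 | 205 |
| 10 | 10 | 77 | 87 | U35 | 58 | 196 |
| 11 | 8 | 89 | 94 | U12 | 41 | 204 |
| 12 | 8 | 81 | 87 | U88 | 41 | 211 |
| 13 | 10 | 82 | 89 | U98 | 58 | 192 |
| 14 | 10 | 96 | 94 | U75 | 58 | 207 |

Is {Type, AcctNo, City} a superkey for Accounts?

All 14 rows have distinct {Type, AcctNo, City} values, so {Type, AcctNo, City} → (all attributes) holds and {Type, AcctNo, City} is a superkey.

Yes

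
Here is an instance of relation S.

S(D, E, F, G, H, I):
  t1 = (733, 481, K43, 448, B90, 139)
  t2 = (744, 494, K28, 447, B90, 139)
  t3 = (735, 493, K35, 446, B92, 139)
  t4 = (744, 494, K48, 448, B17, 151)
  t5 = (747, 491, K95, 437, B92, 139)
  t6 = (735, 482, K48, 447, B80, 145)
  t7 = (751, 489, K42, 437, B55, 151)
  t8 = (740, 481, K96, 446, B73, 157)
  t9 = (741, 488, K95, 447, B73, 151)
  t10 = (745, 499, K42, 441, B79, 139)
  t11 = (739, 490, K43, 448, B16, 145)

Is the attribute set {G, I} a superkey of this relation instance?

All 11 rows have distinct {G, I} values, so {G, I} → (all attributes) holds and {G, I} is a superkey.

Yes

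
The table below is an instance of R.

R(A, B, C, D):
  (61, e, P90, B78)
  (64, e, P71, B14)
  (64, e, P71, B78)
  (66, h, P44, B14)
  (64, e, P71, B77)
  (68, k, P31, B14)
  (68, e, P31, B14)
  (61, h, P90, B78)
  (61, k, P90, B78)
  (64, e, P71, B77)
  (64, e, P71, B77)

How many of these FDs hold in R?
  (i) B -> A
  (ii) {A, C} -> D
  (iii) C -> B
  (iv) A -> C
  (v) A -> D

(i) B -> A: B=e: 7 rows → A takes values {61, 64, 68} — violation; B=h: 2 rows → A takes values {66, 61} — violation; B=k: 2 rows → A takes values {68, 61} — violation — fails.
(ii) {A, C} -> D: (A=64, C=P71): 5 rows → D takes values {B14, B78, B77} — violation — fails.
(iii) C -> B: C=P90: 3 rows → B takes values {e, h, k} — violation; C=P31: 2 rows → B takes values {k, e} — violation — fails.
(iv) A -> C: every LHS value maps to a single RHS value — holds.
(v) A -> D: A=64: 5 rows → D takes values {B14, B78, B77} — violation — fails.
1 of the 5 dependencies holds.

1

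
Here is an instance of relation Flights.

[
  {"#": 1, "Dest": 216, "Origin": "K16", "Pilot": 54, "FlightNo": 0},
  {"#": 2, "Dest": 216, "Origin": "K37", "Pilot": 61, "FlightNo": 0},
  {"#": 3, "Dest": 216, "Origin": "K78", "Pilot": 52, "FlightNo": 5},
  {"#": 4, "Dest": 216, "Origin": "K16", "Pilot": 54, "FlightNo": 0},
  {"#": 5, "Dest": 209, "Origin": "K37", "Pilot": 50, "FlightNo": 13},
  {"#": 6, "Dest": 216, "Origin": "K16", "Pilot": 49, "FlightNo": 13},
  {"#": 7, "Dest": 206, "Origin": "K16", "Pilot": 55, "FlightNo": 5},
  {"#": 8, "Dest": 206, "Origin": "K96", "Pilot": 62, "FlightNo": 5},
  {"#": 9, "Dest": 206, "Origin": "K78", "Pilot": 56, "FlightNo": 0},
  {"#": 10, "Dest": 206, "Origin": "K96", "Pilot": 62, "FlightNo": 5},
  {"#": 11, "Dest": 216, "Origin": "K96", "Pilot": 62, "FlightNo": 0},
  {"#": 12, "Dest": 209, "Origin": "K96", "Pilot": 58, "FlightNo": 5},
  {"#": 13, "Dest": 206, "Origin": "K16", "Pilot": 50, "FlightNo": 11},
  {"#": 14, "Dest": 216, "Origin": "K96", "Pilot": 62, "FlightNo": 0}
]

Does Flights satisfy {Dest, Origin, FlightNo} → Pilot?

Yes

(Dest=216, Origin=K16, FlightNo=0): rows 1, 4 → Pilot = 54, 54 ✓
(Dest=216, Origin=K37, FlightNo=0): row 2 → Pilot = 61 ✓
(Dest=216, Origin=K78, FlightNo=5): row 3 → Pilot = 52 ✓
(Dest=209, Origin=K37, FlightNo=13): row 5 → Pilot = 50 ✓
(Dest=216, Origin=K16, FlightNo=13): row 6 → Pilot = 49 ✓
(Dest=206, Origin=K16, FlightNo=5): row 7 → Pilot = 55 ✓
(Dest=206, Origin=K96, FlightNo=5): rows 8, 10 → Pilot = 62, 62 ✓
(Dest=206, Origin=K78, FlightNo=0): row 9 → Pilot = 56 ✓
(Dest=216, Origin=K96, FlightNo=0): rows 11, 14 → Pilot = 62, 62 ✓
(Dest=209, Origin=K96, FlightNo=5): row 12 → Pilot = 58 ✓
(Dest=206, Origin=K16, FlightNo=11): row 13 → Pilot = 50 ✓
Every {Dest, Origin, FlightNo} value is associated with a single Pilot value, so {Dest, Origin, FlightNo} → Pilot holds.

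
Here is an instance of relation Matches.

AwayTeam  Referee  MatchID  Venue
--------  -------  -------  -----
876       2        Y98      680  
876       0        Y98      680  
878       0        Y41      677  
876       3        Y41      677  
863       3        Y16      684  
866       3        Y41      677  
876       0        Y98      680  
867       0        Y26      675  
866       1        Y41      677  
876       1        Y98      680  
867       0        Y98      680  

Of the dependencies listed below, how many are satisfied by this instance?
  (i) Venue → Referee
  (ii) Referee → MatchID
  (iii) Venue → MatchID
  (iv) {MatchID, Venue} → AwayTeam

1

(i) Venue → Referee: Venue=680: 5 rows → Referee takes values {2, 0, 1} — violation; Venue=677: 4 rows → Referee takes values {0, 3, 1} — violation — fails.
(ii) Referee → MatchID: Referee=0: 5 rows → MatchID takes values {Y98, Y41, Y26} — violation; Referee=3: 3 rows → MatchID takes values {Y41, Y16} — violation; Referee=1: 2 rows → MatchID takes values {Y41, Y98} — violation — fails.
(iii) Venue → MatchID: every LHS value maps to a single RHS value — holds.
(iv) {MatchID, Venue} → AwayTeam: (MatchID=Y98, Venue=680): 5 rows → AwayTeam takes values {876, 867} — violation; (MatchID=Y41, Venue=677): 4 rows → AwayTeam takes values {878, 876, 866} — violation — fails.
1 of the 4 dependencies holds.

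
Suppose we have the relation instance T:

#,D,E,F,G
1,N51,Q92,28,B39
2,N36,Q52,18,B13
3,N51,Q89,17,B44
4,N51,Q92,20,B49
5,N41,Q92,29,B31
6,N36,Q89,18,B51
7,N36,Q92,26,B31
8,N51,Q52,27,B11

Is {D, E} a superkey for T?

Rows 1 and 4 have the same {D, E} value (D=N51, E=Q92) but are distinct tuples, so {D, E} does not determine every attribute — not a superkey.

No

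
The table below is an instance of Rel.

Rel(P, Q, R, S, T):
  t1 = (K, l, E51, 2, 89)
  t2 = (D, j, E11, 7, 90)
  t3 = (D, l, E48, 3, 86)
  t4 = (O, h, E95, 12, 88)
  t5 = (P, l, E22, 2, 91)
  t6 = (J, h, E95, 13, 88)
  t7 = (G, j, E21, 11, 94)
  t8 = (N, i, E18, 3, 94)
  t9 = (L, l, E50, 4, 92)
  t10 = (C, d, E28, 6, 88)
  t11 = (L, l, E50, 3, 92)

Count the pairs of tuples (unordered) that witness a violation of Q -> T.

10

Q=l: violating pairs (1,3), (1,5), (1,9), (1,11), (3,5), (3,9), (3,11), (5,9), (5,11) — 9 pairs.
Q=j: violating pairs (2,7) — 1 pair.
Q=h: all 2 rows agree on T — 0 pairs.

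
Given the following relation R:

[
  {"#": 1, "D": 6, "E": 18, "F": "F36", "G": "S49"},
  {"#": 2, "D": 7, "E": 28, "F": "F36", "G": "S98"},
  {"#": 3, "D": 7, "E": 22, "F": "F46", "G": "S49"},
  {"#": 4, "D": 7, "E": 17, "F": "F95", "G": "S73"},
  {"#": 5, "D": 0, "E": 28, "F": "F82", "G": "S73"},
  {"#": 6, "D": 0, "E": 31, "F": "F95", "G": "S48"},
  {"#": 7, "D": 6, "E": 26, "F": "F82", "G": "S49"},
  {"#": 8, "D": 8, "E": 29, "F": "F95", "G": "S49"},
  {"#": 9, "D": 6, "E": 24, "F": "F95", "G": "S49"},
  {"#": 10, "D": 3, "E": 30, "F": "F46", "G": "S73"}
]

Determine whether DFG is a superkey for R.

Yes

All 10 rows have distinct DFG values, so DFG → (all attributes) holds and DFG is a superkey.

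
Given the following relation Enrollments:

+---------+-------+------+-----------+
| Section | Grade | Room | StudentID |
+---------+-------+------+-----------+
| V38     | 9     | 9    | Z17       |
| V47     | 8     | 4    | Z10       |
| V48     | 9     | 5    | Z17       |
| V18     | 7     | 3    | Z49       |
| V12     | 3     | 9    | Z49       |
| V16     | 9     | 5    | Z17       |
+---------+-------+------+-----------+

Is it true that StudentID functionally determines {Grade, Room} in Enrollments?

No

StudentID=Z17: 3 rows → {Grade,Room} takes values {(9, 9), (9, 5)} — violation
StudentID=Z10: 1 row → {Grade,Room} = (8, 4) ✓
StudentID=Z49: 2 rows → {Grade,Room} takes values {(7, 3), (3, 9)} — violation
Two rows agree on StudentID but differ on {Grade, Room}, so StudentID -> {Grade, Room} does not hold.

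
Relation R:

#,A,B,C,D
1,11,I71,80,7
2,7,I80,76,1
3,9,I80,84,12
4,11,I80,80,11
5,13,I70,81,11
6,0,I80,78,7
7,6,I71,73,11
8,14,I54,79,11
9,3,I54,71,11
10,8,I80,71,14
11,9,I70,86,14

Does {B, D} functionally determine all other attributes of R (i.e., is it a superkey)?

Rows 8 and 9 have the same {B, D} value (B=I54, D=11) but are distinct tuples, so {B, D} does not determine every attribute — not a superkey.

No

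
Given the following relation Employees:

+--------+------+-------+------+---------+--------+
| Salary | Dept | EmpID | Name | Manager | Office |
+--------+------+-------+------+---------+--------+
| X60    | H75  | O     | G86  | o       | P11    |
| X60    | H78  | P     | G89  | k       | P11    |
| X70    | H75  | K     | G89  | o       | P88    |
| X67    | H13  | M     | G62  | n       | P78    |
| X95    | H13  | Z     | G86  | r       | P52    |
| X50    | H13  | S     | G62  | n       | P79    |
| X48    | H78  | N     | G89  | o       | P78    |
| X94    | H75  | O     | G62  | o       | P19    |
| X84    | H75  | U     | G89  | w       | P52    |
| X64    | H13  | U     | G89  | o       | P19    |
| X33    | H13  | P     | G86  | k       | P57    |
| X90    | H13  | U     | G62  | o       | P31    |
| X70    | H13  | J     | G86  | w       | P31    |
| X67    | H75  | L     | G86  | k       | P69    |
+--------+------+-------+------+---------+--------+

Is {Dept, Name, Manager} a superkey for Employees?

No

Two distinct rows share (Dept=H13, Name=G62, Manager=n), so {Dept, Name, Manager} does not determine every attribute — not a superkey.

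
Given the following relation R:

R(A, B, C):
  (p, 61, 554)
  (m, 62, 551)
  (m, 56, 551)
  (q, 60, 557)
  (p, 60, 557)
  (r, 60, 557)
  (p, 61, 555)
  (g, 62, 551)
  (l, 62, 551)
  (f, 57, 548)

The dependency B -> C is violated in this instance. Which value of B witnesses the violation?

61

B=61: 2 rows → C takes values {554, 555} — violation
B=62: 3 rows → C = 551, 551, 551 ✓
B=56: 1 row → C = 551 ✓
B=60: 3 rows → C = 557, 557, 557 ✓
B=57: 1 row → C = 548 ✓
The only B value with inconsistent C is B=61.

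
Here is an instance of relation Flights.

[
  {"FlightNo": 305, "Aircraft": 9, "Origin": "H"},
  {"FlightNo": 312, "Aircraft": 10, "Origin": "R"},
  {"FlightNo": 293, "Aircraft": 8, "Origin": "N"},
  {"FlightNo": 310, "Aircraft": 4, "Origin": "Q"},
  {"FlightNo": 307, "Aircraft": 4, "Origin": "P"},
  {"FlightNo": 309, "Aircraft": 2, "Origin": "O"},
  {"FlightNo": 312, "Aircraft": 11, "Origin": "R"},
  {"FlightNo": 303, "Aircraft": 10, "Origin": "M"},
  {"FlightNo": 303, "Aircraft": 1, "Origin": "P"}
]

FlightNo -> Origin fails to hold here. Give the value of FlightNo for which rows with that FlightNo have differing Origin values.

FlightNo=305: 1 row → Origin = H ✓
FlightNo=312: 2 rows → Origin = R, R ✓
FlightNo=293: 1 row → Origin = N ✓
FlightNo=310: 1 row → Origin = Q ✓
FlightNo=307: 1 row → Origin = P ✓
FlightNo=309: 1 row → Origin = O ✓
FlightNo=303: 2 rows → Origin takes values {M, P} — violation
The only FlightNo value with inconsistent Origin is FlightNo=303.

303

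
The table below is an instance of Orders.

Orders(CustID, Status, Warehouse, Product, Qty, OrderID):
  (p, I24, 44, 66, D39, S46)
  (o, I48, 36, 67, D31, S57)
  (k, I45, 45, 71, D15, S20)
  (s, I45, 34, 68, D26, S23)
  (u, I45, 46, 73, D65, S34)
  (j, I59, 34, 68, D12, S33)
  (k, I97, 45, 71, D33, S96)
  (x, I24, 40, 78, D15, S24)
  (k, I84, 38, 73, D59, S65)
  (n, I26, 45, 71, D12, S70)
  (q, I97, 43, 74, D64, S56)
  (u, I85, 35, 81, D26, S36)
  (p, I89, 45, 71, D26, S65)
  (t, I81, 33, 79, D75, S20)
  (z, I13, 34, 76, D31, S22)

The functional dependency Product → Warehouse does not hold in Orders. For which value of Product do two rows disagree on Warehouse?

Product=66: 1 row → Warehouse = 44 ✓
Product=67: 1 row → Warehouse = 36 ✓
Product=71: 4 rows → Warehouse = 45, 45, 45, 45 ✓
Product=68: 2 rows → Warehouse = 34, 34 ✓
Product=73: 2 rows → Warehouse takes values {46, 38} — violation
Product=78: 1 row → Warehouse = 40 ✓
Product=74: 1 row → Warehouse = 43 ✓
Product=81: 1 row → Warehouse = 35 ✓
Product=79: 1 row → Warehouse = 33 ✓
Product=76: 1 row → Warehouse = 34 ✓
The only Product value with inconsistent Warehouse is Product=73.

73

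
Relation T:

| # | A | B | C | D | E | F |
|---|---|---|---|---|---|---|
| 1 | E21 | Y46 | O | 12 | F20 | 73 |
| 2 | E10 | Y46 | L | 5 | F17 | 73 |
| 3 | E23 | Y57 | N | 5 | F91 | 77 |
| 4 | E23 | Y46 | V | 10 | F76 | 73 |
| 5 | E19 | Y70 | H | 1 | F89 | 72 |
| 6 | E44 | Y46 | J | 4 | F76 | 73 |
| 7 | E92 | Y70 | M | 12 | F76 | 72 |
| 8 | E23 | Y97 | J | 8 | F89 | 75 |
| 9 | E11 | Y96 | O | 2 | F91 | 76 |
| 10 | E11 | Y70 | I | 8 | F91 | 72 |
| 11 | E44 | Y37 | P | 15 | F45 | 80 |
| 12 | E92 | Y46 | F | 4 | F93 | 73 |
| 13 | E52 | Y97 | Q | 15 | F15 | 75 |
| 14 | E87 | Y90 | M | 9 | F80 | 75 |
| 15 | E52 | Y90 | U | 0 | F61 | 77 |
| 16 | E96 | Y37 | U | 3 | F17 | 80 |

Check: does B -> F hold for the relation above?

No

B=Y46: rows 1, 2, 4, 6, 12 → F = 73, 73, 73, 73, 73 ✓
B=Y57: row 3 → F = 77 ✓
B=Y70: rows 5, 7, 10 → F = 72, 72, 72 ✓
B=Y97: rows 8, 13 → F = 75, 75 ✓
B=Y96: row 9 → F = 76 ✓
B=Y37: rows 11, 16 → F = 80, 80 ✓
B=Y90: rows 14, 15 → F takes values {75, 77} — violation
Two rows agree on B but differ on F, so B -> F does not hold.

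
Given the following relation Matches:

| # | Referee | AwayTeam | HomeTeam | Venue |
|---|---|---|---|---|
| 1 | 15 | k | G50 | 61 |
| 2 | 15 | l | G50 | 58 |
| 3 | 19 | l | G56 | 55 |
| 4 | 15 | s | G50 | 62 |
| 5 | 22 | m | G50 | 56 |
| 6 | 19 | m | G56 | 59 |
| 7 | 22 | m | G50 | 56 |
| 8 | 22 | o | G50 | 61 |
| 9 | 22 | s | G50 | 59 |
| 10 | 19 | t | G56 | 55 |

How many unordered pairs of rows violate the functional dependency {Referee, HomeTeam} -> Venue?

(Referee=15, HomeTeam=G50): violating pairs (1,2), (1,4), (2,4) — 3 pairs.
(Referee=19, HomeTeam=G56): violating pairs (3,6), (6,10) — 2 pairs.
(Referee=22, HomeTeam=G50): violating pairs (5,8), (5,9), (7,8), (7,9), (8,9) — 5 pairs.

10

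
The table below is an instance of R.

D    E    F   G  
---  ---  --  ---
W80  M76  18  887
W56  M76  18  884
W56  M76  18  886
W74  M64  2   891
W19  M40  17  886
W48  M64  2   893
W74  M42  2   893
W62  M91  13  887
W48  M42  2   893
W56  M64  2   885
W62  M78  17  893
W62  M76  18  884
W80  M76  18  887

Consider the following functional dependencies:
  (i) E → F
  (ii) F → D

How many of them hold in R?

1

(i) E → F: every LHS value maps to a single RHS value — holds.
(ii) F → D: F=18: 5 rows → D takes values {W80, W56, W62} — violation; F=2: 5 rows → D takes values {W74, W48, W56} — violation; F=17: 2 rows → D takes values {W19, W62} — violation — fails.
1 of the 2 dependencies holds.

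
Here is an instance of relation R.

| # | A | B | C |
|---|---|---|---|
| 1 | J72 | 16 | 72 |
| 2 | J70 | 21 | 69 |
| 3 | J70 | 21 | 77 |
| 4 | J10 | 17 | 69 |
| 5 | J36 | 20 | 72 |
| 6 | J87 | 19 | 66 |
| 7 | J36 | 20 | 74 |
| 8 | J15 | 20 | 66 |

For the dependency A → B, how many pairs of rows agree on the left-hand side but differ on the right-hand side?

0

A=J70: all 2 rows agree on B — 0 pairs.
A=J36: all 2 rows agree on B — 0 pairs.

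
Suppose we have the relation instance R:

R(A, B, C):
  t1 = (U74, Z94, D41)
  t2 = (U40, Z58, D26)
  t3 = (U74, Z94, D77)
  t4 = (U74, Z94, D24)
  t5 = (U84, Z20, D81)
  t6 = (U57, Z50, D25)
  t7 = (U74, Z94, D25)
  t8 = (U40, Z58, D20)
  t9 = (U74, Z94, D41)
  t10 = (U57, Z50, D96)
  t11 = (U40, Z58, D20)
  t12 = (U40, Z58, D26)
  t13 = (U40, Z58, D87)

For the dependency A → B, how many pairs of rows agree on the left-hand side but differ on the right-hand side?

A=U74: all 5 rows agree on B — 0 pairs.
A=U40: all 5 rows agree on B — 0 pairs.
A=U57: all 2 rows agree on B — 0 pairs.

0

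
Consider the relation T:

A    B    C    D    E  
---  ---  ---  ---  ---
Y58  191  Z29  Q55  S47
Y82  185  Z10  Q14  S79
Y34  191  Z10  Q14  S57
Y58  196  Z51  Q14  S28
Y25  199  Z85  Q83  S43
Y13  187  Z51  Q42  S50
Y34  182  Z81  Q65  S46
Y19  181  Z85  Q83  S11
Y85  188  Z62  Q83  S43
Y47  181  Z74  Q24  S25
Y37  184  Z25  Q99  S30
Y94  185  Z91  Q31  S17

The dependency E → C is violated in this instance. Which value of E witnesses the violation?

E=S47: 1 row → C = Z29 ✓
E=S79: 1 row → C = Z10 ✓
E=S57: 1 row → C = Z10 ✓
E=S28: 1 row → C = Z51 ✓
E=S43: 2 rows → C takes values {Z85, Z62} — violation
E=S50: 1 row → C = Z51 ✓
E=S46: 1 row → C = Z81 ✓
E=S11: 1 row → C = Z85 ✓
E=S25: 1 row → C = Z74 ✓
E=S30: 1 row → C = Z25 ✓
E=S17: 1 row → C = Z91 ✓
The only E value with inconsistent C is E=S43.

S43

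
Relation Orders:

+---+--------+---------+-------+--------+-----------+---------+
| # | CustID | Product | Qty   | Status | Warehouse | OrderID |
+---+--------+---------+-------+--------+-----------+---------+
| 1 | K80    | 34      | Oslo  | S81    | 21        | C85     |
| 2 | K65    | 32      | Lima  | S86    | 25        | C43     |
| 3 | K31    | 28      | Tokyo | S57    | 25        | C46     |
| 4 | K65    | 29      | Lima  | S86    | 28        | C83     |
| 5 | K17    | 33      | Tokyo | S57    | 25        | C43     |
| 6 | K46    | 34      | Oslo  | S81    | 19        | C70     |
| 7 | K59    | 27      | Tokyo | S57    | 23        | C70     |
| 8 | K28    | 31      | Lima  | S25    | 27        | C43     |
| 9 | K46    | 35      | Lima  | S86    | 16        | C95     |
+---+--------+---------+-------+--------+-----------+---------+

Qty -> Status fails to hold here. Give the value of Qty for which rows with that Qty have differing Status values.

Qty=Oslo: rows 1, 6 → Status = S81, S81 ✓
Qty=Lima: rows 2, 4, 8, 9 → Status takes values {S86, S25} — violation
Qty=Tokyo: rows 3, 5, 7 → Status = S57, S57, S57 ✓
The only Qty value with inconsistent Status is Qty=Lima.

Lima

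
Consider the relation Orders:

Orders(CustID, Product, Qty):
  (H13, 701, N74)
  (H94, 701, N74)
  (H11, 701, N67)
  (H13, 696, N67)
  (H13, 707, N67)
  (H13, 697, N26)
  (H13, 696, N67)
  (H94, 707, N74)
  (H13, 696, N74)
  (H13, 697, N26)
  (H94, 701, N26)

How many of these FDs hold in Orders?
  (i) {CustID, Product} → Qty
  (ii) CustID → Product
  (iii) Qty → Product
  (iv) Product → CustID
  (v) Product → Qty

0

(i) {CustID, Product} → Qty: (CustID=H94, Product=701): 2 rows → Qty takes values {N74, N26} — violation; (CustID=H13, Product=696): 3 rows → Qty takes values {N67, N74} — violation — fails.
(ii) CustID → Product: CustID=H13: 7 rows → Product takes values {701, 696, 707, 697} — violation; CustID=H94: 3 rows → Product takes values {701, 707} — violation — fails.
(iii) Qty → Product: Qty=N74: 4 rows → Product takes values {701, 707, 696} — violation; Qty=N67: 4 rows → Product takes values {701, 696, 707} — violation; Qty=N26: 3 rows → Product takes values {697, 701} — violation — fails.
(iv) Product → CustID: Product=701: 4 rows → CustID takes values {H13, H94, H11} — violation; Product=707: 2 rows → CustID takes values {H13, H94} — violation — fails.
(v) Product → Qty: Product=701: 4 rows → Qty takes values {N74, N67, N26} — violation; Product=696: 3 rows → Qty takes values {N67, N74} — violation; Product=707: 2 rows → Qty takes values {N67, N74} — violation — fails.
None of the 5 dependencies hold.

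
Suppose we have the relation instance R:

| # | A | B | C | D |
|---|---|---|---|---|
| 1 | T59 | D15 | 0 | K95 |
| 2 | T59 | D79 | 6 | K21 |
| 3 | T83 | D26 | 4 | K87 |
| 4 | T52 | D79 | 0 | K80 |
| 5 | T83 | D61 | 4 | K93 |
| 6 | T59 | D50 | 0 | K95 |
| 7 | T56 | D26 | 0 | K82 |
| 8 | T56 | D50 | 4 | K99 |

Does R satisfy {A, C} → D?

No

(A=T59, C=0): rows 1, 6 → D = K95, K95 ✓
(A=T59, C=6): row 2 → D = K21 ✓
(A=T83, C=4): rows 3, 5 → D takes values {K87, K93} — violation
(A=T52, C=0): row 4 → D = K80 ✓
(A=T56, C=0): row 7 → D = K82 ✓
(A=T56, C=4): row 8 → D = K99 ✓
Two rows agree on {A, C} but differ on D, so {A, C} → D does not hold.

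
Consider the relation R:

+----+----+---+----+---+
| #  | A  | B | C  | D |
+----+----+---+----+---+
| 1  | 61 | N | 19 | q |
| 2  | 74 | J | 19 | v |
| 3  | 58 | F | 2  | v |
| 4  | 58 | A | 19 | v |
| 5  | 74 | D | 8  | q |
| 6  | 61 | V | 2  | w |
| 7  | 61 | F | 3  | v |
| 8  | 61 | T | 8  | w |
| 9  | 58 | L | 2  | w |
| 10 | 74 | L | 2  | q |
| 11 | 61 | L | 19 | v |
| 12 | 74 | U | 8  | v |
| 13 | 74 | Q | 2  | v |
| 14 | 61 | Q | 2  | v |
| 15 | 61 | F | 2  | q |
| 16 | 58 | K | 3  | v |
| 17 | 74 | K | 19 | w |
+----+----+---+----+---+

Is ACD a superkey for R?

All 17 rows have distinct ACD values, so ACD → (all attributes) holds and ACD is a superkey.

Yes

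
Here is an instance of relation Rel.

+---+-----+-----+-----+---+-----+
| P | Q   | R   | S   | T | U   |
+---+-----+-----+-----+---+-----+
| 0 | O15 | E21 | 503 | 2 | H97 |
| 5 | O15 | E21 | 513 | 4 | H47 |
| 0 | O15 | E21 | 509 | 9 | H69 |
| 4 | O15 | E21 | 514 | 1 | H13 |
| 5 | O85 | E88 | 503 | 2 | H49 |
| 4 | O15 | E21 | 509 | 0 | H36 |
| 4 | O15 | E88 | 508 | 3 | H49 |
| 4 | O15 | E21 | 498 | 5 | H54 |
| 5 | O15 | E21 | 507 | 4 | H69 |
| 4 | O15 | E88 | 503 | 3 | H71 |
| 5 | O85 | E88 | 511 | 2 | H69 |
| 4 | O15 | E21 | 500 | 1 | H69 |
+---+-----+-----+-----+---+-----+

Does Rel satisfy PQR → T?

No

(P=0, Q=O15, R=E21): 2 rows → T takes values {2, 9} — violation
(P=5, Q=O15, R=E21): 2 rows → T = 4, 4 ✓
(P=4, Q=O15, R=E21): 4 rows → T takes values {1, 0, 5} — violation
(P=5, Q=O85, R=E88): 2 rows → T = 2, 2 ✓
(P=4, Q=O15, R=E88): 2 rows → T = 3, 3 ✓
Two rows agree on PQR but differ on T, so PQR → T does not hold.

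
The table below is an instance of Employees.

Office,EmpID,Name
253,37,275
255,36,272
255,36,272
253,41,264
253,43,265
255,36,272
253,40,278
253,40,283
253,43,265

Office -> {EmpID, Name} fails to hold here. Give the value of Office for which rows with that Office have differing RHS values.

253

Office=253: 6 rows → {EmpID,Name} takes values {(37, 275), (41, 264), (43, 265), (40, 278), (40, 283)} — violation
Office=255: 3 rows → {EmpID,Name} = (36, 272), (36, 272), (36, 272) ✓
The only Office value with inconsistent RHS is Office=253.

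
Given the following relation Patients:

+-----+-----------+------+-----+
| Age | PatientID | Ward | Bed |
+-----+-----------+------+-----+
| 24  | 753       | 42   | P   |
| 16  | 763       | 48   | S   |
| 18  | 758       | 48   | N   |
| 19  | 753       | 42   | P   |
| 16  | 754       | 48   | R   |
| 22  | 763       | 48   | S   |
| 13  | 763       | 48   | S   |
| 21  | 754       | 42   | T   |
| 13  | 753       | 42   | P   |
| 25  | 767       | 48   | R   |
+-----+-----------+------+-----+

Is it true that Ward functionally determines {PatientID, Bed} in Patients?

Ward=42: 4 rows → {PatientID,Bed} takes values {(753, P), (754, T)} — violation
Ward=48: 6 rows → {PatientID,Bed} takes values {(763, S), (758, N), (754, R), (767, R)} — violation
Two rows agree on Ward but differ on {PatientID, Bed}, so Ward -> {PatientID, Bed} does not hold.

No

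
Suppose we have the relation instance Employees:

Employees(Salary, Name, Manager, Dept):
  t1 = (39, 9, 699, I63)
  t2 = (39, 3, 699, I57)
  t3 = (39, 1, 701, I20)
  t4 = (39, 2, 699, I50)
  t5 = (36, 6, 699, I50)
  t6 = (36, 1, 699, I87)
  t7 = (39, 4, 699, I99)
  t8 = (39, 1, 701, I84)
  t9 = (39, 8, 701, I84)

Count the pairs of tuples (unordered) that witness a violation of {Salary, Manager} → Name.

(Salary=39, Manager=699): violating pairs (1,2), (1,4), (1,7), (2,4), (2,7), (4,7) — 6 pairs.
(Salary=39, Manager=701): violating pairs (3,9), (8,9) — 2 pairs.
(Salary=36, Manager=699): violating pairs (5,6) — 1 pair.

9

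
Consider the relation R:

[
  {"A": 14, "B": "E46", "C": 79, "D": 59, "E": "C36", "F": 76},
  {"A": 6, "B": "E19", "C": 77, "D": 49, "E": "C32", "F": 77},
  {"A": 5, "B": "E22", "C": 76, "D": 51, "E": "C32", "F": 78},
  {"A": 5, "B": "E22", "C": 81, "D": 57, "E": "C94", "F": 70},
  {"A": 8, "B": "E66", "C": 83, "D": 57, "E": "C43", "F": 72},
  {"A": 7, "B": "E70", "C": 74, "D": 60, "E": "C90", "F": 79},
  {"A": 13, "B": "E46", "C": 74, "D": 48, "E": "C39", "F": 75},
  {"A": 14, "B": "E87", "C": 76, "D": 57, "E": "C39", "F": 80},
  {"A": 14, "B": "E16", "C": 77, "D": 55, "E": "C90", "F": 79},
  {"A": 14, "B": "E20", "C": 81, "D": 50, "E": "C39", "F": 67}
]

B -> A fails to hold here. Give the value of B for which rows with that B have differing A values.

B=E46: 2 rows → A takes values {14, 13} — violation
B=E19: 1 row → A = 6 ✓
B=E22: 2 rows → A = 5, 5 ✓
B=E66: 1 row → A = 8 ✓
B=E70: 1 row → A = 7 ✓
B=E87: 1 row → A = 14 ✓
B=E16: 1 row → A = 14 ✓
B=E20: 1 row → A = 14 ✓
The only B value with inconsistent A is B=E46.

E46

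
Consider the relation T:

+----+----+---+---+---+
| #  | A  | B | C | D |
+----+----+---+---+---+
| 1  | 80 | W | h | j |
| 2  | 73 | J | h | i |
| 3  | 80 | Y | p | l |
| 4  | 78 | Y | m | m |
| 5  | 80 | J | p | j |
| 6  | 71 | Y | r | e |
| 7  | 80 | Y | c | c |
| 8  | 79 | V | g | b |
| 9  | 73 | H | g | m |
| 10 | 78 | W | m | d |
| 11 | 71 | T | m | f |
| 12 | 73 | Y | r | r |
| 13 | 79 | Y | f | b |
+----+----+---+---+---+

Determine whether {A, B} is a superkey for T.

Rows 3 and 7 have the same {A, B} value (A=80, B=Y) but are distinct tuples, so {A, B} does not determine every attribute — not a superkey.

No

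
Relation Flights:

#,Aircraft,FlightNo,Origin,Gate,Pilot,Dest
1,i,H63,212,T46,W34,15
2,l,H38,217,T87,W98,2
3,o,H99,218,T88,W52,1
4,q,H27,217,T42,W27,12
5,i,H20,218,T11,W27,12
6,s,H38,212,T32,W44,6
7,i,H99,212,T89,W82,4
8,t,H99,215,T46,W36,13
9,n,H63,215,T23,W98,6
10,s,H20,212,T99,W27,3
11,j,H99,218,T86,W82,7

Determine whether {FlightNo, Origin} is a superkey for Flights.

Rows 3 and 11 have the same {FlightNo, Origin} value (FlightNo=H99, Origin=218) but are distinct tuples, so {FlightNo, Origin} does not determine every attribute — not a superkey.

No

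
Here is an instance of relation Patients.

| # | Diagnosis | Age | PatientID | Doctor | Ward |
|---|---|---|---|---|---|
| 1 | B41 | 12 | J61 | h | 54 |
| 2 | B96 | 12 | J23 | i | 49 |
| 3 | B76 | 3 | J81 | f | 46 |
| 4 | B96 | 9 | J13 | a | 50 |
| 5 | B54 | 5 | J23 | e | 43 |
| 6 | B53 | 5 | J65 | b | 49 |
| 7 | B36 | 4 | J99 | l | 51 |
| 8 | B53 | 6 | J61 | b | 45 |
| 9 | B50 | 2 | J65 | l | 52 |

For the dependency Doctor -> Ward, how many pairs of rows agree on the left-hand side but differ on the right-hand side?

2

Doctor=b: violating pairs (6,8) — 1 pair.
Doctor=l: violating pairs (7,9) — 1 pair.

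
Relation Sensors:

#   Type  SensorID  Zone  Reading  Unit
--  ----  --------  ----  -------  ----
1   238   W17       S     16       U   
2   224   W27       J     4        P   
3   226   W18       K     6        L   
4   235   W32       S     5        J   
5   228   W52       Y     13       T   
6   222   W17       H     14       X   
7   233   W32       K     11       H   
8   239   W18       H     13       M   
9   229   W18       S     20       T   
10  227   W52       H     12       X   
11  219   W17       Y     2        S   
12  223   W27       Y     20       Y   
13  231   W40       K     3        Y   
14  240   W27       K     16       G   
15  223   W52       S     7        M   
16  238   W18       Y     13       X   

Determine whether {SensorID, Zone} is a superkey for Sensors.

Yes

All 16 rows have distinct {SensorID, Zone} values, so {SensorID, Zone} → (all attributes) holds and {SensorID, Zone} is a superkey.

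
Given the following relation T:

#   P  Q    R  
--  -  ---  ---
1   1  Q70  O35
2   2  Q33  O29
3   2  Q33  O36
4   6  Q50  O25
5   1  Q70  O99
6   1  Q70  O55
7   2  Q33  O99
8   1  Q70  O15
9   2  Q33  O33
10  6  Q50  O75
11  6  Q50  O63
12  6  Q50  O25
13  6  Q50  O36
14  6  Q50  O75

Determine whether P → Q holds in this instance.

Yes

P=1: rows 1, 5, 6, 8 → Q = Q70, Q70, Q70, Q70 ✓
P=2: rows 2, 3, 7, 9 → Q = Q33, Q33, Q33, Q33 ✓
P=6: rows 4, 10, 11, 12, 13, 14 → Q = Q50, Q50, Q50, Q50, Q50, Q50 ✓
Every P value is associated with a single Q value, so P → Q holds.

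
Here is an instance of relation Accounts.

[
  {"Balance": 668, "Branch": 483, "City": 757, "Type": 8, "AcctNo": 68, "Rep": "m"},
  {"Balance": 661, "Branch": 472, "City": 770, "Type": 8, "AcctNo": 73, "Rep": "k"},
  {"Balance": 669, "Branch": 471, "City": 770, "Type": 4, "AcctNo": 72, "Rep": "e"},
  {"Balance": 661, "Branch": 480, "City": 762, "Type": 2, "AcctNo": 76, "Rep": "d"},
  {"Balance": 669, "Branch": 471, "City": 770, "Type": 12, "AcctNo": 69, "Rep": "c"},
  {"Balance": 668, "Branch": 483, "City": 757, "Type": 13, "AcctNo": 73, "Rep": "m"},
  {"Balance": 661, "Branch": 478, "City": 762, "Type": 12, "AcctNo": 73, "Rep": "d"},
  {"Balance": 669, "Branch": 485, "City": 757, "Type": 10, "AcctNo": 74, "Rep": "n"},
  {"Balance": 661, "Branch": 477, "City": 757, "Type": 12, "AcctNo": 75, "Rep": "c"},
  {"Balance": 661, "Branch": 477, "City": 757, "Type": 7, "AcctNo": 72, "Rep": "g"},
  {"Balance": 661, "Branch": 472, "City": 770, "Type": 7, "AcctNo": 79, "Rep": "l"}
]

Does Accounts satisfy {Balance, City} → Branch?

(Balance=668, City=757): 2 rows → Branch = 483, 483 ✓
(Balance=661, City=770): 2 rows → Branch = 472, 472 ✓
(Balance=669, City=770): 2 rows → Branch = 471, 471 ✓
(Balance=661, City=762): 2 rows → Branch takes values {480, 478} — violation
(Balance=669, City=757): 1 row → Branch = 485 ✓
(Balance=661, City=757): 2 rows → Branch = 477, 477 ✓
Two rows agree on {Balance, City} but differ on Branch, so {Balance, City} → Branch does not hold.

No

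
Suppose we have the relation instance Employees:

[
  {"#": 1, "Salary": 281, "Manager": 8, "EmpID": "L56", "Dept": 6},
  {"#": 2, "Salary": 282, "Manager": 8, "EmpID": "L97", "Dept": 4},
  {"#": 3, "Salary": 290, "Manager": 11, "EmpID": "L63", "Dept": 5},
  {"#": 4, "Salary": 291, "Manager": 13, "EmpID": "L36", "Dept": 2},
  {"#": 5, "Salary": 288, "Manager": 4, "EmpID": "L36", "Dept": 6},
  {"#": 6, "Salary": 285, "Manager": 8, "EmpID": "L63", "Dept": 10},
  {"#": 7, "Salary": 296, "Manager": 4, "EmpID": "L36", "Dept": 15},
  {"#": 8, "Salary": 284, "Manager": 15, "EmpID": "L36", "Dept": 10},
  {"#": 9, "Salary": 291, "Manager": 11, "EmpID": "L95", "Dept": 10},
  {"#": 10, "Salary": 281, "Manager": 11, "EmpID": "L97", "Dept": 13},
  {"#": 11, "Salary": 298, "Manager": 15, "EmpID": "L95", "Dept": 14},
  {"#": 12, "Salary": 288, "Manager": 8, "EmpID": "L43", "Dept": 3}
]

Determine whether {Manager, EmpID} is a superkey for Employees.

Rows 5 and 7 have the same {Manager, EmpID} value (Manager=4, EmpID=L36) but are distinct tuples, so {Manager, EmpID} does not determine every attribute — not a superkey.

No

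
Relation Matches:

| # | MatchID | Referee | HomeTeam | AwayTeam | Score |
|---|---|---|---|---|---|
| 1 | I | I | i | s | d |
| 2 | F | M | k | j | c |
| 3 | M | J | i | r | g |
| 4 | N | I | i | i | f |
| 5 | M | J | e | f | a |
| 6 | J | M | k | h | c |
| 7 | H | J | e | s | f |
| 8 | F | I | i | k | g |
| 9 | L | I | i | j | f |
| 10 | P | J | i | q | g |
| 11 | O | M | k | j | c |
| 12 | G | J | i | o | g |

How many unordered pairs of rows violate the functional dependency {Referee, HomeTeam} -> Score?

(Referee=I, HomeTeam=i): violating pairs (1,4), (1,8), (1,9), (4,8), (8,9) — 5 pairs.
(Referee=M, HomeTeam=k): all 3 rows agree on Score — 0 pairs.
(Referee=J, HomeTeam=i): all 3 rows agree on Score — 0 pairs.
(Referee=J, HomeTeam=e): violating pairs (5,7) — 1 pair.

6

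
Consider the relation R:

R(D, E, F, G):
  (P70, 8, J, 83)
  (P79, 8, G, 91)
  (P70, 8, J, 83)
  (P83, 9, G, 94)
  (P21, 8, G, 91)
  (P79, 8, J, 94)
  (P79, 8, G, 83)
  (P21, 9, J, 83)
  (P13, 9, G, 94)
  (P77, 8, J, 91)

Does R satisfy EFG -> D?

(E=8, F=J, G=83): 2 rows → D = P70, P70 ✓
(E=8, F=G, G=91): 2 rows → D takes values {P79, P21} — violation
(E=9, F=G, G=94): 2 rows → D takes values {P83, P13} — violation
(E=8, F=J, G=94): 1 row → D = P79 ✓
(E=8, F=G, G=83): 1 row → D = P79 ✓
(E=9, F=J, G=83): 1 row → D = P21 ✓
(E=8, F=J, G=91): 1 row → D = P77 ✓
Two rows agree on EFG but differ on D, so EFG -> D does not hold.

No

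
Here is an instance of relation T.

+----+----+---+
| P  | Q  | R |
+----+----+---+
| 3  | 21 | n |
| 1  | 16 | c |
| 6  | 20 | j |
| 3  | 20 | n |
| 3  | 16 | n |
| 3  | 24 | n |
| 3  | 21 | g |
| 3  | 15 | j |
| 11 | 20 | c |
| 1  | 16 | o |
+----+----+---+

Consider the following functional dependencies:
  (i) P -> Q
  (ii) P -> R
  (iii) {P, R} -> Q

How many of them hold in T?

0

(i) P -> Q: P=3: 6 rows → Q takes values {21, 20, 16, 24, 15} — violation — fails.
(ii) P -> R: P=3: 6 rows → R takes values {n, g, j} — violation; P=1: 2 rows → R takes values {c, o} — violation — fails.
(iii) {P, R} -> Q: (P=3, R=n): 4 rows → Q takes values {21, 20, 16, 24} — violation — fails.
None of the 3 dependencies hold.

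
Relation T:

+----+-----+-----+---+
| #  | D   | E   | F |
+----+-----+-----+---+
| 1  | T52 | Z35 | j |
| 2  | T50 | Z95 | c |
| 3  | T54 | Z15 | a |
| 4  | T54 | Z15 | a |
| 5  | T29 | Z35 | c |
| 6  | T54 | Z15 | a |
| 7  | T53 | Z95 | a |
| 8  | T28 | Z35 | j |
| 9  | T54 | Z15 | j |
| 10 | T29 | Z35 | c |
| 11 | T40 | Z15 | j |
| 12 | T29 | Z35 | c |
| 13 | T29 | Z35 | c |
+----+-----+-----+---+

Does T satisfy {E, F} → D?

No

(E=Z35, F=j): rows 1, 8 → D takes values {T52, T28} — violation
(E=Z95, F=c): row 2 → D = T50 ✓
(E=Z15, F=a): rows 3, 4, 6 → D = T54, T54, T54 ✓
(E=Z35, F=c): rows 5, 10, 12, 13 → D = T29, T29, T29, T29 ✓
(E=Z95, F=a): row 7 → D = T53 ✓
(E=Z15, F=j): rows 9, 11 → D takes values {T54, T40} — violation
Two rows agree on {E, F} but differ on D, so {E, F} → D does not hold.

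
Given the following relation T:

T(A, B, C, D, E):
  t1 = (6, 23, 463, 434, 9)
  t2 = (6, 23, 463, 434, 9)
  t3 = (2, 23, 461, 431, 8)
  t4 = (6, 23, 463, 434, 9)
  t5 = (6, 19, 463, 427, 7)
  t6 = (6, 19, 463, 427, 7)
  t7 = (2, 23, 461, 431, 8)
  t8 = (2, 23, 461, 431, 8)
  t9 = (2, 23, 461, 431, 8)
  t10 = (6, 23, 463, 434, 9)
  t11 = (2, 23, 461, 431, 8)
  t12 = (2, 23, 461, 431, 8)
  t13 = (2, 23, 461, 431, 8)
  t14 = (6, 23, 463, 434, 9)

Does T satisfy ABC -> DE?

(A=6, B=23, C=463): rows 1, 2, 4, 10, 14 → {D,E} = (434, 9), (434, 9), (434, 9), (434, 9), (434, 9) ✓
(A=2, B=23, C=461): rows 3, 7, 8, 9, 11, 12, 13 → {D,E} = (431, 8), (431, 8), (431, 8), (431, 8), (431, 8), (431, 8), (431, 8) ✓
(A=6, B=19, C=463): rows 5, 6 → {D,E} = (427, 7), (427, 7) ✓
Every ABC value is associated with a single DE value, so ABC -> DE holds.

Yes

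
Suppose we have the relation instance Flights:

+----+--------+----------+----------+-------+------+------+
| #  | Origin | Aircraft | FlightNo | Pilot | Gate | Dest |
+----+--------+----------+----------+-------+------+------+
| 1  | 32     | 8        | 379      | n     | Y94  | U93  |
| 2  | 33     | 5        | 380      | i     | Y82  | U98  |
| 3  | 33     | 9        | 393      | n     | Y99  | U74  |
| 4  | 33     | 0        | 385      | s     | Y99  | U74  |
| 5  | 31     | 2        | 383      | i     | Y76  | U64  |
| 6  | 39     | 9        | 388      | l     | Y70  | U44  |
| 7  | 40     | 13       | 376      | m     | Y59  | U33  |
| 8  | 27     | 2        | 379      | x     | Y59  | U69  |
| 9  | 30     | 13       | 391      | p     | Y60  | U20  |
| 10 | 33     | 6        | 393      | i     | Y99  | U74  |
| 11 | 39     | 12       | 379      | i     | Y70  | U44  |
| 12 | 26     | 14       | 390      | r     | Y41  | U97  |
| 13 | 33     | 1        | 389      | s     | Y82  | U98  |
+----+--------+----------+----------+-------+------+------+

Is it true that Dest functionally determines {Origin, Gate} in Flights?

Dest=U93: row 1 → {Origin,Gate} = (32, Y94) ✓
Dest=U98: rows 2, 13 → {Origin,Gate} = (33, Y82), (33, Y82) ✓
Dest=U74: rows 3, 4, 10 → {Origin,Gate} = (33, Y99), (33, Y99), (33, Y99) ✓
Dest=U64: row 5 → {Origin,Gate} = (31, Y76) ✓
Dest=U44: rows 6, 11 → {Origin,Gate} = (39, Y70), (39, Y70) ✓
Dest=U33: row 7 → {Origin,Gate} = (40, Y59) ✓
Dest=U69: row 8 → {Origin,Gate} = (27, Y59) ✓
Dest=U20: row 9 → {Origin,Gate} = (30, Y60) ✓
Dest=U97: row 12 → {Origin,Gate} = (26, Y41) ✓
Every Dest value is associated with a single {Origin, Gate} value, so Dest -> {Origin, Gate} holds.

Yes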